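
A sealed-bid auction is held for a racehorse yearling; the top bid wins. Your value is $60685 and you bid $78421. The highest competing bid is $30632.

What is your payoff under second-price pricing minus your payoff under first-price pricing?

You have the highest bid, so you win under either rule.
Second-price: pay $30632 → payoff $30053.
First-price: pay your own bid $78421 → payoff −$17736.
Difference = $30053 − (−$17736) = $47789.

$47789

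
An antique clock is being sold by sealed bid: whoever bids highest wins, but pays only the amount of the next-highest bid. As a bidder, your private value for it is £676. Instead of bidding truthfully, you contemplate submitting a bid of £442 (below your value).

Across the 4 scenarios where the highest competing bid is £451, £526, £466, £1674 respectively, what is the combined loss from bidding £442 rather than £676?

The deviation costs you only when the competing bid falls strictly between £442 and £676; elsewhere both bids give the same outcome.
£451: truthful payoff £225, deviation payoff £0 → loss £225.
£526: truthful payoff £150, deviation payoff £0 → loss £150.
£466: truthful payoff £210, deviation payoff £0 → loss £210.
£1674: outcomes coincide → loss £0.
Total loss = £225 + £150 + £210 = £585.

£585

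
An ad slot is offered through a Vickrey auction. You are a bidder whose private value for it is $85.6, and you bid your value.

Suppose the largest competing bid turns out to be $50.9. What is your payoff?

Your bid $85.6 exceeds the highest competing bid $50.9, so you win.
In a second-price auction the winner pays the second-highest bid, $50.9.
Payoff = value − price = $85.6 − $50.9 = $34.7.

$34.7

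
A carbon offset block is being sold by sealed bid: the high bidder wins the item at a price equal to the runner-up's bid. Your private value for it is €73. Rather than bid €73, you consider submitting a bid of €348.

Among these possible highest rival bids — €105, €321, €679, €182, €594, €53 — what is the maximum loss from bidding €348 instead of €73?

€105: truthful gives €0, deviation gives −€32 → loss €32.
€321: truthful gives €0, deviation gives −€248 → loss €248.
€679: same outcome either way → loss €0.
€182: truthful gives €0, deviation gives −€109 → loss €109.
€594: same outcome either way → loss €0.
€53: same outcome either way → loss €0.
Maximum loss: €248.

€248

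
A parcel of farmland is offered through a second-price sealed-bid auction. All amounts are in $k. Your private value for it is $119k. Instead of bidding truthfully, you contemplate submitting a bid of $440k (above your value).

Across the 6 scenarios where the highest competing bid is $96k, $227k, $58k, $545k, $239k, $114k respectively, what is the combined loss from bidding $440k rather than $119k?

$228k

The deviation costs you only when the competing bid falls strictly between $119k and $440k; elsewhere both bids give the same outcome.
$96k: outcomes coincide → loss $0k.
$227k: truthful payoff $0k, deviation payoff −$108k → loss $108k.
$58k: outcomes coincide → loss $0k.
$545k: outcomes coincide → loss $0k.
$239k: truthful payoff $0k, deviation payoff −$120k → loss $120k.
$114k: outcomes coincide → loss $0k.
Total loss = $108k + $120k = $228k.
In a second-price auction your bid sets only whether you win, not what you pay, so bidding your true value is weakly dominant.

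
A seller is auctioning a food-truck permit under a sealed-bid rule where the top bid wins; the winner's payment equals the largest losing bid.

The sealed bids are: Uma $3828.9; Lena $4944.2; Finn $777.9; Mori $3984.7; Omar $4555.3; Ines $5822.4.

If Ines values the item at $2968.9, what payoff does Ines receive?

Highest bid: Ines at $5822.4, so Ines wins.
Second-highest bid: Lena at $4944.2 — that is the price the winner pays.
Ines's payoff = value − price = $2968.9 − $4944.2 = −$1975.3.

−$1975.3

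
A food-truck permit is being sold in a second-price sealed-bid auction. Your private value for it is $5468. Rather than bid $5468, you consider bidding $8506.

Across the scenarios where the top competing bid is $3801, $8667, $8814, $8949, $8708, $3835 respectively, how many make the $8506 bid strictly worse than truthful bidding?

The deviation hurts exactly when the highest competing bid lies strictly between $5468 and $8506 — overbidding then wins at a price above your value.
$3801: below both → same outcome either way.
$8667: above both → same outcome either way.
$8814: above both → same outcome either way.
$8949: above both → same outcome either way.
$8708: above both → same outcome either way.
$3835: below both → same outcome either way.
Count: 0.

0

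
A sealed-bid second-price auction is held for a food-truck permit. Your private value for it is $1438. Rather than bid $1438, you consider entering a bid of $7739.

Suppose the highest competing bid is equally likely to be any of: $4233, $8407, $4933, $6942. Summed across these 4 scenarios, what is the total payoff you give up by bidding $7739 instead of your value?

$11794

The deviation costs you only when the competing bid falls strictly between $1438 and $7739; elsewhere both bids give the same outcome.
$4233: truthful payoff $0, deviation payoff −$2795 → loss $2795.
$8407: outcomes coincide → loss $0.
$4933: truthful payoff $0, deviation payoff −$3495 → loss $3495.
$6942: truthful payoff $0, deviation payoff −$5504 → loss $5504.
Total loss = $2795 + $3495 + $5504 = $11794.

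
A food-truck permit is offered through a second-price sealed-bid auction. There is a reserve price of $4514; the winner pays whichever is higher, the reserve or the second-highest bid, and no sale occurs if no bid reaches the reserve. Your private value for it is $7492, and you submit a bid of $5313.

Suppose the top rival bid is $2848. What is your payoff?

$2978

Your bid $5313 is the highest and exceeds the reserve.
Price = max(second-highest bid, reserve) = max($2848, $4514) = $4514.
Payoff = $7492 − $4514 = $2978.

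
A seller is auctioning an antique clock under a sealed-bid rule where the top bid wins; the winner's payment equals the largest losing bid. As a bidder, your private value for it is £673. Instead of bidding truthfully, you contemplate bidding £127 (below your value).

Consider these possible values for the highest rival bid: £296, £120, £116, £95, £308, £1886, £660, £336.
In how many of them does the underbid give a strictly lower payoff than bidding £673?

The deviation hurts exactly when the highest competing bid lies strictly between £127 and £673 — underbidding then forfeits a profitable win.
£296: inside the interval → strictly worse (loss £377).
£120: below both → same outcome either way.
£116: below both → same outcome either way.
£95: below both → same outcome either way.
£308: inside the interval → strictly worse (loss £365).
£1886: above both → same outcome either way.
£660: inside the interval → strictly worse (loss £13).
£336: inside the interval → strictly worse (loss £337).
Count: 4.

4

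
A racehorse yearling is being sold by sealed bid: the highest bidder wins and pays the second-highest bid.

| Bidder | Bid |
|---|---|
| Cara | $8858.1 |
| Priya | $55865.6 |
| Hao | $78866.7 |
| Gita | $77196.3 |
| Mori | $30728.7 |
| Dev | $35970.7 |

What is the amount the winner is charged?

$77196.3

Highest bid: Hao at $78866.7, so Hao wins.
Second-highest bid: Gita at $77196.3 — that is the price the winner pays.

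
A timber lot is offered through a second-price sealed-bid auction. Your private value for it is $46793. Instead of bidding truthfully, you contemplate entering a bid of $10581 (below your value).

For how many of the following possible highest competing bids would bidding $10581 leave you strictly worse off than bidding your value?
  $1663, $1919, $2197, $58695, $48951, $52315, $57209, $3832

The deviation hurts exactly when the highest competing bid lies strictly between $10581 and $46793 — underbidding then forfeits a profitable win.
$1663: below both → same outcome either way.
$1919: below both → same outcome either way.
$2197: below both → same outcome either way.
$58695: above both → same outcome either way.
$48951: above both → same outcome either way.
$52315: above both → same outcome either way.
$57209: above both → same outcome either way.
$3832: below both → same outcome either way.
Count: 0.

0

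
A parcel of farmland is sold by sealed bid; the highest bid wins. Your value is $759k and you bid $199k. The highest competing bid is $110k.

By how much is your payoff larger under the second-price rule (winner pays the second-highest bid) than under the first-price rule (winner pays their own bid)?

$89k

You have the highest bid, so you win under either rule.
Second-price: pay $110k → payoff $649k.
First-price: pay your own bid $199k → payoff $560k.
Difference = $649k − ($560k) = $89k.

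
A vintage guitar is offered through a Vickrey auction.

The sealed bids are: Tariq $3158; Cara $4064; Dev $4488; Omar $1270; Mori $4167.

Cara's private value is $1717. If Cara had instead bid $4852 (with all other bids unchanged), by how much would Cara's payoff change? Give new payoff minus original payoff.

The highest bid among the other bidders is $4488; Cara's bid doesn't change that.
Original bid $4064: Cara is not highest (top rival bid is $4488); payoff $0.
Alternative bid $4852: Cara is highest, pays the top rival bid $4488; payoff $1717 − $4488 = −$2771.
Change in payoff = −$2771 − ($0) = −$2771.

−$2771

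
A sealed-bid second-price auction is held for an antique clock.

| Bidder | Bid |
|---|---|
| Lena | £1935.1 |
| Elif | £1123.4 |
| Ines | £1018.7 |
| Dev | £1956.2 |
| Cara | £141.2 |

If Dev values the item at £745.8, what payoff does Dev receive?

−£1189.3

Highest bid: Dev at £1956.2, so Dev wins.
Second-highest bid: Lena at £1935.1 — that is the price the winner pays.
Dev's payoff = value − price = £745.8 − £1935.1 = −£1189.3.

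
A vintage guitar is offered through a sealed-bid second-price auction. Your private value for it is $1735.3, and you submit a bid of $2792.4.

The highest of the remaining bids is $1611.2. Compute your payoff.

Your bid $2792.4 exceeds the highest competing bid $1611.2, so you win.
In a second-price auction the winner pays the second-highest bid, $1611.2.
Payoff = value − price = $1735.3 − $1611.2 = $124.1.

$124.1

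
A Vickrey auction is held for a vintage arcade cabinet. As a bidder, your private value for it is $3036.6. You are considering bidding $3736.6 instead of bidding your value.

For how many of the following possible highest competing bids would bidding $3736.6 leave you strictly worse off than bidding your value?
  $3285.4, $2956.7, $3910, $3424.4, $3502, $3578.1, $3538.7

The deviation hurts exactly when the highest competing bid lies strictly between $3036.6 and $3736.6 — overbidding then wins at a price above your value.
$3285.4: inside the interval → strictly worse (loss $248.8).
$2956.7: below both → same outcome either way.
$3910: above both → same outcome either way.
$3424.4: inside the interval → strictly worse (loss $387.8).
$3502: inside the interval → strictly worse (loss $465.4).
$3578.1: inside the interval → strictly worse (loss $541.5).
$3538.7: inside the interval → strictly worse (loss $502.1).
Count: 5.

5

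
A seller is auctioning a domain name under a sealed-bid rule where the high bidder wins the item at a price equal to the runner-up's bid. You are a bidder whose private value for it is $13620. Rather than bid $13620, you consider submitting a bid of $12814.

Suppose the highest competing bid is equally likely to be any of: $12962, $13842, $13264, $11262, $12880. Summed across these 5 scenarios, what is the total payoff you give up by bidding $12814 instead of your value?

The deviation costs you only when the competing bid falls strictly between $12814 and $13620; elsewhere both bids give the same outcome.
$12962: truthful payoff $658, deviation payoff $0 → loss $658.
$13842: outcomes coincide → loss $0.
$13264: truthful payoff $356, deviation payoff $0 → loss $356.
$11262: outcomes coincide → loss $0.
$12880: truthful payoff $740, deviation payoff $0 → loss $740.
Total loss = $658 + $356 + $740 = $1754.

$1754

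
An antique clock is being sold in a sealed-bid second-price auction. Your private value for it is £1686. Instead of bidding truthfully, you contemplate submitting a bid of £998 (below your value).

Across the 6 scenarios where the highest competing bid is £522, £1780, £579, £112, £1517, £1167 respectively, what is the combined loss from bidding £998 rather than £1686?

The deviation costs you only when the competing bid falls strictly between £998 and £1686; elsewhere both bids give the same outcome.
£522: outcomes coincide → loss £0.
£1780: outcomes coincide → loss £0.
£579: outcomes coincide → loss £0.
£112: outcomes coincide → loss £0.
£1517: truthful payoff £169, deviation payoff £0 → loss £169.
£1167: truthful payoff £519, deviation payoff £0 → loss £519.
Total loss = £169 + £519 = £688.
Truthful bidding weakly dominates here: raising your bid can only win items priced above your value, and lowering it can only forfeit items priced below.

£688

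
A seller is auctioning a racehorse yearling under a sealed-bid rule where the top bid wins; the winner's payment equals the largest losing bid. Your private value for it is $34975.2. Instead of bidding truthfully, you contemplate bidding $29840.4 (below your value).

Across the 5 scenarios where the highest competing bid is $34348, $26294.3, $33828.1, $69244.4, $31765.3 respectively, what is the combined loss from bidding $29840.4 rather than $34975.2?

The deviation costs you only when the competing bid falls strictly between $29840.4 and $34975.2; elsewhere both bids give the same outcome.
$34348: truthful payoff $627.2, deviation payoff $0 → loss $627.2.
$26294.3: outcomes coincide → loss $0.
$33828.1: truthful payoff $1147.1, deviation payoff $0 → loss $1147.1.
$69244.4: outcomes coincide → loss $0.
$31765.3: truthful payoff $3209.9, deviation payoff $0 → loss $3209.9.
Total loss = $627.2 + $1147.1 + $3209.9 = $4984.2.

$4984.2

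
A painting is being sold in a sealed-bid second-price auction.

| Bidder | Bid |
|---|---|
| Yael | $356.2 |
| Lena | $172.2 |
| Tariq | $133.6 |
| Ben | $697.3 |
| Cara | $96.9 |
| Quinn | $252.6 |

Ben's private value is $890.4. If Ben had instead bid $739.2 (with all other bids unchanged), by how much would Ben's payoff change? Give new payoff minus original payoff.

$0

The highest bid among the other bidders is $356.2; Ben's bid doesn't change that.
Original bid $697.3: Ben is highest, pays the top rival bid $356.2; payoff $890.4 − $356.2 = $534.2.
Alternative bid $739.2: Ben is highest, pays the top rival bid $356.2; payoff $890.4 − $356.2 = $534.2.
Change in payoff = $534.2 − ($534.2) = $0.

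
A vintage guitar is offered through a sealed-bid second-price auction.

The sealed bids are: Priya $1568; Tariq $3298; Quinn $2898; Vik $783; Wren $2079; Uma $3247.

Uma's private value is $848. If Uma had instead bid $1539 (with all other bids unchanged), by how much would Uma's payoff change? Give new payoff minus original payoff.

$0

The highest bid among the other bidders is $3298; Uma's bid doesn't change that.
Original bid $3247: Uma is not highest (top rival bid is $3298); payoff $0.
Alternative bid $1539: Uma is not highest (top rival bid is $3298); payoff $0.
Change in payoff = $0 − ($0) = $0.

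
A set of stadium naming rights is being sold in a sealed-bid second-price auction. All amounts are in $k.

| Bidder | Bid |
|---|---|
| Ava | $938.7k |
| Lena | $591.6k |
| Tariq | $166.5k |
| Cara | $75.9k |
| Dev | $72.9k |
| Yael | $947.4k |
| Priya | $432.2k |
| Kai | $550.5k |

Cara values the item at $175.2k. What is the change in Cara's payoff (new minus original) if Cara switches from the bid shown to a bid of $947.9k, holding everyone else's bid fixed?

The highest bid among the other bidders is $947.4k; Cara's bid doesn't change that.
Original bid $75.9k: Cara is not highest (top rival bid is $947.4k); payoff $0k.
Alternative bid $947.9k: Cara is highest, pays the top rival bid $947.4k; payoff $175.2k − $947.4k = −$772.2k.
Change in payoff = −$772.2k − ($0k) = −$772.2k.

−$772.2k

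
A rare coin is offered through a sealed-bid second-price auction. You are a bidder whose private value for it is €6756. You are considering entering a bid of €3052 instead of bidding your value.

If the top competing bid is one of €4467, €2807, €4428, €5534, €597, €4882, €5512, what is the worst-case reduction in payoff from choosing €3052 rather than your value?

€4467: truthful gives €2289, deviation gives €0 → loss €2289.
€2807: same outcome either way → loss €0.
€4428: truthful gives €2328, deviation gives €0 → loss €2328.
€5534: truthful gives €1222, deviation gives €0 → loss €1222.
€597: same outcome either way → loss €0.
€4882: truthful gives €1874, deviation gives €0 → loss €1874.
€5512: truthful gives €1244, deviation gives €0 → loss €1244.
Maximum loss: €2328.

€2328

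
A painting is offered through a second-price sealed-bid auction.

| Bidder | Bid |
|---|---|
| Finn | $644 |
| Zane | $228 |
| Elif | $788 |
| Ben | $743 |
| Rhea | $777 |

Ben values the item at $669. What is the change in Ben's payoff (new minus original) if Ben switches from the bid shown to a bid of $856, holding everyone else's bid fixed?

The highest bid among the other bidders is $788; Ben's bid doesn't change that.
Original bid $743: Ben is not highest (top rival bid is $788); payoff $0.
Alternative bid $856: Ben is highest, pays the top rival bid $788; payoff $669 − $788 = −$119.
Change in payoff = −$119 − ($0) = −$119.

−$119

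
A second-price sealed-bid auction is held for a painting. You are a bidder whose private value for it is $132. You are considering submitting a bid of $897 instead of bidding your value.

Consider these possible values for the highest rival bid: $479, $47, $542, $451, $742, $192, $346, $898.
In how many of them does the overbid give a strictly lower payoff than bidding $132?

The deviation hurts exactly when the highest competing bid lies strictly between $132 and $897 — overbidding then wins at a price above your value.
$479: inside the interval → strictly worse (loss $347).
$47: below both → same outcome either way.
$542: inside the interval → strictly worse (loss $410).
$451: inside the interval → strictly worse (loss $319).
$742: inside the interval → strictly worse (loss $610).
$192: inside the interval → strictly worse (loss $60).
$346: inside the interval → strictly worse (loss $214).
$898: above both → same outcome either way.
Count: 6.

6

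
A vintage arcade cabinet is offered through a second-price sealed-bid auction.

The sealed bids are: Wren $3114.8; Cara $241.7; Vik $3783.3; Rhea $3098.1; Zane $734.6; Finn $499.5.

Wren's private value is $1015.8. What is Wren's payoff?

$0

Highest bid: Vik at $3783.3, so Vik wins.
Second-highest bid: Wren at $3114.8 — that is the price the winner pays.
Wren did not win, so Wren pays nothing and receives nothing: payoff $0.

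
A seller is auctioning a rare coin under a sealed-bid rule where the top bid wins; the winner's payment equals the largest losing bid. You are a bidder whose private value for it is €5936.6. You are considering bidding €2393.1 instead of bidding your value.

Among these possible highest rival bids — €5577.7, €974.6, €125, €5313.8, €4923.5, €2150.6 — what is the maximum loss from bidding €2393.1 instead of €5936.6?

€1013.1

€5577.7: truthful gives €358.9, deviation gives €0 → loss €358.9.
€974.6: same outcome either way → loss €0.
€125: same outcome either way → loss €0.
€5313.8: truthful gives €622.8, deviation gives €0 → loss €622.8.
€4923.5: truthful gives €1013.1, deviation gives €0 → loss €1013.1.
€2150.6: same outcome either way → loss €0.
Maximum loss: €1013.1.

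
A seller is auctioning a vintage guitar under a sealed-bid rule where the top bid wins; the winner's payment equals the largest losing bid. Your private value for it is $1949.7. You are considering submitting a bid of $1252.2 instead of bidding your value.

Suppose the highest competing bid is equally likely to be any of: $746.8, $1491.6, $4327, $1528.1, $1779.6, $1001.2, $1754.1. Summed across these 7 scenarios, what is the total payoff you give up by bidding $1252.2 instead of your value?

$1245.4

The deviation costs you only when the competing bid falls strictly between $1252.2 and $1949.7; elsewhere both bids give the same outcome.
$746.8: outcomes coincide → loss $0.
$1491.6: truthful payoff $458.1, deviation payoff $0 → loss $458.1.
$4327: outcomes coincide → loss $0.
$1528.1: truthful payoff $421.6, deviation payoff $0 → loss $421.6.
$1779.6: truthful payoff $170.1, deviation payoff $0 → loss $170.1.
$1001.2: outcomes coincide → loss $0.
$1754.1: truthful payoff $195.6, deviation payoff $0 → loss $195.6.
Total loss = $458.1 + $421.6 + $170.1 + $195.6 = $1245.4.
In a second-price auction your bid sets only whether you win, not what you pay, so bidding your true value is weakly dominant.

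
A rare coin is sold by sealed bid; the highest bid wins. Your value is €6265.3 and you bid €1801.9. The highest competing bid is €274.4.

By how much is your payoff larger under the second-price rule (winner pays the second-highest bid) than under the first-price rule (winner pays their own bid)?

€1527.5

You have the highest bid, so you win under either rule.
Second-price: pay €274.4 → payoff €5990.9.
First-price: pay your own bid €1801.9 → payoff €4463.4.
Difference = €5990.9 − (€4463.4) = €1527.5.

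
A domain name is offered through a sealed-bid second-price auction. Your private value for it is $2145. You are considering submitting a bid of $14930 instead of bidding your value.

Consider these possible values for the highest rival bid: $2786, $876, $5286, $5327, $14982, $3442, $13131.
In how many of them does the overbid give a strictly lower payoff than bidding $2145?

The deviation hurts exactly when the highest competing bid lies strictly between $2145 and $14930 — overbidding then wins at a price above your value.
$2786: inside the interval → strictly worse (loss $641).
$876: below both → same outcome either way.
$5286: inside the interval → strictly worse (loss $3141).
$5327: inside the interval → strictly worse (loss $3182).
$14982: above both → same outcome either way.
$3442: inside the interval → strictly worse (loss $1297).
$13131: inside the interval → strictly worse (loss $10986).
Count: 5.

5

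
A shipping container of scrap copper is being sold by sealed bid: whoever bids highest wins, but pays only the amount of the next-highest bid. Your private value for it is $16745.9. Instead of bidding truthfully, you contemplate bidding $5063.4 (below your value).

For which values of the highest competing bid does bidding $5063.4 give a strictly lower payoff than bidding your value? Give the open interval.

($5063.4, $16745.9)

If the competing bid is below $5063.4, both bids win at the same price — no difference.
If it is above $16745.9, both bids lose — no difference.
If it lies strictly between $5063.4 and $16745.9, bidding your value wins at a price below your value (positive payoff) while bidding $5063.4 loses (payoff 0).
So the deviation strictly hurts on the open interval ($5063.4, $16745.9).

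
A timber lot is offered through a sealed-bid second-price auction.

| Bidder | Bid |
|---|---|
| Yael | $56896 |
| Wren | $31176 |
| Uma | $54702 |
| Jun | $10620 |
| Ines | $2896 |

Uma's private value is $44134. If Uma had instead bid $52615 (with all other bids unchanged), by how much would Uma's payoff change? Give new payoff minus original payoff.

$0

The highest bid among the other bidders is $56896; Uma's bid doesn't change that.
Original bid $54702: Uma is not highest (top rival bid is $56896); payoff $0.
Alternative bid $52615: Uma is not highest (top rival bid is $56896); payoff $0.
Change in payoff = $0 − ($0) = $0.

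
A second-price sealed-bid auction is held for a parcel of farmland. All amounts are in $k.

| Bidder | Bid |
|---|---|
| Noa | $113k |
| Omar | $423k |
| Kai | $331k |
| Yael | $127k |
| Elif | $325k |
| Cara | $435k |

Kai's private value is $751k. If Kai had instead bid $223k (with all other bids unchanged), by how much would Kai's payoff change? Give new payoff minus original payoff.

The highest bid among the other bidders is $435k; Kai's bid doesn't change that.
Original bid $331k: Kai is not highest (top rival bid is $435k); payoff $0k.
Alternative bid $223k: Kai is not highest (top rival bid is $435k); payoff $0k.
Change in payoff = $0k − ($0k) = $0k.

$0k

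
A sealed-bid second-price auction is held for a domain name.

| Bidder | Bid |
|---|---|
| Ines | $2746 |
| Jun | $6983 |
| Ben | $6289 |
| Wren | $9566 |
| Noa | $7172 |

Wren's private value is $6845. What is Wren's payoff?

−$327

Highest bid: Wren at $9566, so Wren wins.
Second-highest bid: Noa at $7172 — that is the price the winner pays.
Wren's payoff = value − price = $6845 − $7172 = −$327.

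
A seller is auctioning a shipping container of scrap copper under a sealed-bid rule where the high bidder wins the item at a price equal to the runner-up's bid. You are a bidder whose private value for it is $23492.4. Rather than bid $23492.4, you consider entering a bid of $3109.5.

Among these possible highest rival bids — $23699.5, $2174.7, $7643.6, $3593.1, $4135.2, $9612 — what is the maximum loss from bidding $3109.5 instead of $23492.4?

$23699.5: same outcome either way → loss $0.
$2174.7: same outcome either way → loss $0.
$7643.6: truthful gives $15848.8, deviation gives $0 → loss $15848.8.
$3593.1: truthful gives $19899.3, deviation gives $0 → loss $19899.3.
$4135.2: truthful gives $19357.2, deviation gives $0 → loss $19357.2.
$9612: truthful gives $13880.4, deviation gives $0 → loss $13880.4.
Maximum loss: $19899.3.

$19899.3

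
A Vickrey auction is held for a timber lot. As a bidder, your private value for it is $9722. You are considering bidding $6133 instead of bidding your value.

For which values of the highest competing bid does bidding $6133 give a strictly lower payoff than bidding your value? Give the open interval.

If the competing bid is below $6133, both bids win at the same price — no difference.
If it is above $9722, both bids lose — no difference.
If it lies strictly between $6133 and $9722, bidding your value wins at a price below your value (positive payoff) while bidding $6133 loses (payoff 0).
So the deviation strictly hurts on the open interval ($6133, $9722).
Truthful bidding weakly dominates here: raising your bid can only win items priced above your value, and lowering it can only forfeit items priced below.

($6133, $9722)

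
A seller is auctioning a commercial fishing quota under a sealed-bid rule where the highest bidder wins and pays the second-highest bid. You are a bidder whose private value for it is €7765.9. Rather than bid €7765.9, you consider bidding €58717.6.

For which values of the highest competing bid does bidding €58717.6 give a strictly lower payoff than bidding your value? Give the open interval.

(€7765.9, €58717.6)

If the competing bid is below €7765.9, both bids win at the same price — no difference.
If it is above €58717.6, both bids lose — no difference.
If it lies strictly between €7765.9 and €58717.6, bidding your value loses (payoff 0) while bidding €58717.6 wins at a price above your value (payoff negative).
So the deviation strictly hurts on the open interval (€7765.9, €58717.6).
In a second-price auction your bid sets only whether you win, not what you pay, so bidding your true value is weakly dominant.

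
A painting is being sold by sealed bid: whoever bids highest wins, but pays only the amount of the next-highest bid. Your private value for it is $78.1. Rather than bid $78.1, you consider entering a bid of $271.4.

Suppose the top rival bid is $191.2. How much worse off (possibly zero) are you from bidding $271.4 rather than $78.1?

Bidding your value $78.1: you lose (since $78.1 < $191.2). Payoff $0.
Bidding $271.4: you win and pay $191.2. Payoff $78.1 − $191.2 = −$113.1.
The competing bid $191.2 lies between your value and your inflated bid, so overbidding wins an item priced above your value.
Loss from deviating = $0 − (−$113.1) = $113.1.

$113.1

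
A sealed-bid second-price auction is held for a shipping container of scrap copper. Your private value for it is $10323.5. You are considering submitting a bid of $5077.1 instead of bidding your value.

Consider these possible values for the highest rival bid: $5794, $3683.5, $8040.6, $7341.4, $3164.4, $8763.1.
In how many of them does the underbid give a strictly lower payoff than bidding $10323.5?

The deviation hurts exactly when the highest competing bid lies strictly between $5077.1 and $10323.5 — underbidding then forfeits a profitable win.
$5794: inside the interval → strictly worse (loss $4529.5).
$3683.5: below both → same outcome either way.
$8040.6: inside the interval → strictly worse (loss $2282.9).
$7341.4: inside the interval → strictly worse (loss $2982.1).
$3164.4: below both → same outcome either way.
$8763.1: inside the interval → strictly worse (loss $1560.4).
Count: 4.

4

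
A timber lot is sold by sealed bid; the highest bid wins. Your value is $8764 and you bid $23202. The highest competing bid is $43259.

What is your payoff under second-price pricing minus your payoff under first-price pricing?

Your bid $23202 is below $43259, so you lose under either rule.
Payoff is $0 in both cases; difference = $0.

$0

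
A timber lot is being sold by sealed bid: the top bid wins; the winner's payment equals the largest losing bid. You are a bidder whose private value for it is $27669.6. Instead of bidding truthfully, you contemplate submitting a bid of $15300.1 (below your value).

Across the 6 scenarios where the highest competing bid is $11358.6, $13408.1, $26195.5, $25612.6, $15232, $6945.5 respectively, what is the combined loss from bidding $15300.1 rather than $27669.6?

$3531.1

The deviation costs you only when the competing bid falls strictly between $15300.1 and $27669.6; elsewhere both bids give the same outcome.
$11358.6: outcomes coincide → loss $0.
$13408.1: outcomes coincide → loss $0.
$26195.5: truthful payoff $1474.1, deviation payoff $0 → loss $1474.1.
$25612.6: truthful payoff $2057, deviation payoff $0 → loss $2057.
$15232: outcomes coincide → loss $0.
$6945.5: outcomes coincide → loss $0.
Total loss = $1474.1 + $2057 = $3531.1.
Truthful bidding weakly dominates here: raising your bid can only win items priced above your value, and lowering it can only forfeit items priced below.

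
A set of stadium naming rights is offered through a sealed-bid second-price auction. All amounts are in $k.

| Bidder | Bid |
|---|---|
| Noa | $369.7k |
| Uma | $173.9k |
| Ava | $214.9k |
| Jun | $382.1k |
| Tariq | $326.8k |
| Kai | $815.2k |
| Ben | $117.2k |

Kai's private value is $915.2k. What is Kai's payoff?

Highest bid: Kai at $815.2k, so Kai wins.
Second-highest bid: Jun at $382.1k — that is the price the winner pays.
Kai's payoff = value − price = $915.2k − $382.1k = $533.1k.

$533.1k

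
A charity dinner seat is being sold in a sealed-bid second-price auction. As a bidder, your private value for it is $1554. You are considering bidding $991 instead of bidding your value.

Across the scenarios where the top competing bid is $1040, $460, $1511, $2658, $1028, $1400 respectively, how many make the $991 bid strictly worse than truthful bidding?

4

The deviation hurts exactly when the highest competing bid lies strictly between $991 and $1554 — underbidding then forfeits a profitable win.
$1040: inside the interval → strictly worse (loss $514).
$460: below both → same outcome either way.
$1511: inside the interval → strictly worse (loss $43).
$2658: above both → same outcome either way.
$1028: inside the interval → strictly worse (loss $526).
$1400: inside the interval → strictly worse (loss $154).
Count: 4.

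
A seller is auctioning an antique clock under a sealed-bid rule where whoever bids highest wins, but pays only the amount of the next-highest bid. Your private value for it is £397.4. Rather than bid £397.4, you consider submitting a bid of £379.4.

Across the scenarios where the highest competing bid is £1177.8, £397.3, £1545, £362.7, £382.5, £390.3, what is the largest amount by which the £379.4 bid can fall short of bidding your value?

£1177.8: same outcome either way → loss £0.
£397.3: truthful gives £0.1, deviation gives £0 → loss £0.1.
£1545: same outcome either way → loss £0.
£362.7: same outcome either way → loss £0.
£382.5: truthful gives £14.9, deviation gives £0 → loss £14.9.
£390.3: truthful gives £7.1, deviation gives £0 → loss £7.1.
Maximum loss: £14.9.

£14.9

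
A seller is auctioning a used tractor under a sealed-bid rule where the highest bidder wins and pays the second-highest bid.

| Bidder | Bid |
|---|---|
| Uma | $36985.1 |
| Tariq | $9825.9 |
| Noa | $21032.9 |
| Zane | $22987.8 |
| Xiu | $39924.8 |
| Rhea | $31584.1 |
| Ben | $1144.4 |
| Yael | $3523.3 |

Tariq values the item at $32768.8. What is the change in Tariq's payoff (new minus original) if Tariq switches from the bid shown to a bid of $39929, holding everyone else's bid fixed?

The highest bid among the other bidders is $39924.8; Tariq's bid doesn't change that.
Original bid $9825.9: Tariq is not highest (top rival bid is $39924.8); payoff $0.
Alternative bid $39929: Tariq is highest, pays the top rival bid $39924.8; payoff $32768.8 − $39924.8 = −$7156.
Change in payoff = −$7156 − ($0) = −$7156.

−$7156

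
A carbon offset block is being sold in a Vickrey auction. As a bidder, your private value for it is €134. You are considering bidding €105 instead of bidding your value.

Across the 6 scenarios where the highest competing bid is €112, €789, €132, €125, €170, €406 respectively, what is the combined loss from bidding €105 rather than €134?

The deviation costs you only when the competing bid falls strictly between €105 and €134; elsewhere both bids give the same outcome.
€112: truthful payoff €22, deviation payoff €0 → loss €22.
€789: outcomes coincide → loss €0.
€132: truthful payoff €2, deviation payoff €0 → loss €2.
€125: truthful payoff €9, deviation payoff €0 → loss €9.
€170: outcomes coincide → loss €0.
€406: outcomes coincide → loss €0.
Total loss = €22 + €2 + €9 = €33.

€33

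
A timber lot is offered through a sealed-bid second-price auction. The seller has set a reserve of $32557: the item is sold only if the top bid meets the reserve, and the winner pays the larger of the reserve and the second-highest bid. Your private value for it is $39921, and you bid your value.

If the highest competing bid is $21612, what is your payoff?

Your bid $39921 is the highest and exceeds the reserve.
Price = max(second-highest bid, reserve) = max($21612, $32557) = $32557.
Payoff = $39921 − $32557 = $7364.

$7364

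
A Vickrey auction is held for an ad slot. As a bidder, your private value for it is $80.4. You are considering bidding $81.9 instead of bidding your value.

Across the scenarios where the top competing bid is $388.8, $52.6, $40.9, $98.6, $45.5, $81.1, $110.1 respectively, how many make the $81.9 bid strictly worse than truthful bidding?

1

The deviation hurts exactly when the highest competing bid lies strictly between $80.4 and $81.9 — overbidding then wins at a price above your value.
$388.8: above both → same outcome either way.
$52.6: below both → same outcome either way.
$40.9: below both → same outcome either way.
$98.6: above both → same outcome either way.
$45.5: below both → same outcome either way.
$81.1: inside the interval → strictly worse (loss $0.7).
$110.1: above both → same outcome either way.
Count: 1.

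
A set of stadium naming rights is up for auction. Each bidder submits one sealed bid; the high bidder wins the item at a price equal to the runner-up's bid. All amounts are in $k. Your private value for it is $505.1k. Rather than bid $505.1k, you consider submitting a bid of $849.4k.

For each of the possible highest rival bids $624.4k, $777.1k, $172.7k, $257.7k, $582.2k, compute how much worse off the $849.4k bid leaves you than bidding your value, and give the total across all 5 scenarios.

$468.4k

The deviation costs you only when the competing bid falls strictly between $505.1k and $849.4k; elsewhere both bids give the same outcome.
$624.4k: truthful payoff $0k, deviation payoff −$119.3k → loss $119.3k.
$777.1k: truthful payoff $0k, deviation payoff −$272k → loss $272k.
$172.7k: outcomes coincide → loss $0k.
$257.7k: outcomes coincide → loss $0k.
$582.2k: truthful payoff $0k, deviation payoff −$77.1k → loss $77.1k.
Total loss = $119.3k + $272k + $77.1k = $468.4k.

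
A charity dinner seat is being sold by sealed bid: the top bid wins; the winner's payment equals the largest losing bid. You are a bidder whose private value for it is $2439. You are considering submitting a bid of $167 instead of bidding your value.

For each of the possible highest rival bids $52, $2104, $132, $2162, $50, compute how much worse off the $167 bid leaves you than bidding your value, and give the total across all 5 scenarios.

The deviation costs you only when the competing bid falls strictly between $167 and $2439; elsewhere both bids give the same outcome.
$52: outcomes coincide → loss $0.
$2104: truthful payoff $335, deviation payoff $0 → loss $335.
$132: outcomes coincide → loss $0.
$2162: truthful payoff $277, deviation payoff $0 → loss $277.
$50: outcomes coincide → loss $0.
Total loss = $335 + $277 = $612.

$612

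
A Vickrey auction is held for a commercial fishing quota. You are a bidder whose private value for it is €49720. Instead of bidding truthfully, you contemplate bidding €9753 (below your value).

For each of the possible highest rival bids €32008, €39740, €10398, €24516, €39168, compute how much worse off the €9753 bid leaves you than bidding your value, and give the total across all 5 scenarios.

The deviation costs you only when the competing bid falls strictly between €9753 and €49720; elsewhere both bids give the same outcome.
€32008: truthful payoff €17712, deviation payoff €0 → loss €17712.
€39740: truthful payoff €9980, deviation payoff €0 → loss €9980.
€10398: truthful payoff €39322, deviation payoff €0 → loss €39322.
€24516: truthful payoff €25204, deviation payoff €0 → loss €25204.
€39168: truthful payoff €10552, deviation payoff €0 → loss €10552.
Total loss = €17712 + €9980 + €39322 + €25204 + €10552 = €102770.
Because the price is fixed by the runner-up's bid, deviating from your value can only change a good outcome into a bad one — never the reverse.

€102770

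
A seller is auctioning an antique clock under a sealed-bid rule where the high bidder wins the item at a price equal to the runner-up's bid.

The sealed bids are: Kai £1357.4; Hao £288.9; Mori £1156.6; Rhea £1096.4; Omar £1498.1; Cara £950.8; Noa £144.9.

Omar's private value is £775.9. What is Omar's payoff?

Highest bid: Omar at £1498.1, so Omar wins.
Second-highest bid: Kai at £1357.4 — that is the price the winner pays.
Omar's payoff = value − price = £775.9 − £1357.4 = −£581.5.

−£581.5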